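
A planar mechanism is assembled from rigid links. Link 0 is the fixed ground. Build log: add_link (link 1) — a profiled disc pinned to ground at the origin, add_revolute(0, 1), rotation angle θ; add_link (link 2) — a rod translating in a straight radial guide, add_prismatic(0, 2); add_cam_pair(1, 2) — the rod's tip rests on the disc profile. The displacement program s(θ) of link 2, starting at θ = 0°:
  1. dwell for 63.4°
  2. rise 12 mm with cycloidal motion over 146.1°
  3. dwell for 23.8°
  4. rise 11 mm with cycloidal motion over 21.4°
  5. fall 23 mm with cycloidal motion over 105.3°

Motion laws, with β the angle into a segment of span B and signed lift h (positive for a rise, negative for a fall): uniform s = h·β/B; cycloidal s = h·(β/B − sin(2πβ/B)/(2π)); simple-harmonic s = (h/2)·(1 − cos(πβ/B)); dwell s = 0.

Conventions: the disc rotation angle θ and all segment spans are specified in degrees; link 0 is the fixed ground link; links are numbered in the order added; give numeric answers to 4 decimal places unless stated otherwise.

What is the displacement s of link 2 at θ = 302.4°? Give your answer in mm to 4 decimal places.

seg 1 [0°–63.4°] dwell: s stays 0.0000
seg 2 [63.4°–209.5°] cycloidal, h=12: full span → s += 12 → s = 12.0000
seg 3 [209.5°–233.3°] dwell: s stays 12.0000
seg 4 [233.3°–254.7°] cycloidal, h=11: full span → s += 11 → s = 23.0000
seg 5 [254.7°–360°] cycloidal, h=-23: θ=302.4° here. β=47.7, B=105.3. -23·(0.4530 − sin(2π·0.4530)/(2π)) = -9.3533 → s = 13.6467

13.6467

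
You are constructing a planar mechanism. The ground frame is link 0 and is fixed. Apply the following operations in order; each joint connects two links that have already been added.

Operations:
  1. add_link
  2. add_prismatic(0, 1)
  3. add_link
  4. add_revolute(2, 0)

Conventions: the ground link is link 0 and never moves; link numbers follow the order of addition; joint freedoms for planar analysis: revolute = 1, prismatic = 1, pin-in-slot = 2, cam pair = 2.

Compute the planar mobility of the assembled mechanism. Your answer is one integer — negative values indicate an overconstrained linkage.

(L,J1,J2)=(1,0,0); link0 fixed
link1: (2,0,0)
P 0-1 [J1]: (2,1,0)
link2: (3,1,0)
R 2-0 [J1]: (3,2,0)
Grübler: 3·2 − 2·2 − 0 = 2

M = 2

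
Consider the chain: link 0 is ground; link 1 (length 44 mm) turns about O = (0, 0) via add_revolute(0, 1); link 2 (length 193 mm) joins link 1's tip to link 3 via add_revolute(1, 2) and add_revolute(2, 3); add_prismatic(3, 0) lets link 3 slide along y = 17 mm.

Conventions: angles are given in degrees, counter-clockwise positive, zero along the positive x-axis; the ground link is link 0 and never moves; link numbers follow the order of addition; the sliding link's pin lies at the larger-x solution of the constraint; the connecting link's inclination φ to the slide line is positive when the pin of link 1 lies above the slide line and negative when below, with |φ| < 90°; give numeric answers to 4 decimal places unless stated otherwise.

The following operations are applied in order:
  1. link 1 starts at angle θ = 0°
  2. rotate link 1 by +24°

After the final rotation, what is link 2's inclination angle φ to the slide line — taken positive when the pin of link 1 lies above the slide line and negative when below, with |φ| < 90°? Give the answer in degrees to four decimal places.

geometry: r = 44 mm, L = 193 mm, e = 17 mm; θ starts at 0°
rotate link 1 by +24°: θ ← 0° +24° = 24°
h = r sin θ − e = 17.896412 − 17 = 0.896412
sin φ = h / L = 0.896412 / 193 = 0.00464462
φ = arcsin(0.00464462) = 0.266118°

0.2661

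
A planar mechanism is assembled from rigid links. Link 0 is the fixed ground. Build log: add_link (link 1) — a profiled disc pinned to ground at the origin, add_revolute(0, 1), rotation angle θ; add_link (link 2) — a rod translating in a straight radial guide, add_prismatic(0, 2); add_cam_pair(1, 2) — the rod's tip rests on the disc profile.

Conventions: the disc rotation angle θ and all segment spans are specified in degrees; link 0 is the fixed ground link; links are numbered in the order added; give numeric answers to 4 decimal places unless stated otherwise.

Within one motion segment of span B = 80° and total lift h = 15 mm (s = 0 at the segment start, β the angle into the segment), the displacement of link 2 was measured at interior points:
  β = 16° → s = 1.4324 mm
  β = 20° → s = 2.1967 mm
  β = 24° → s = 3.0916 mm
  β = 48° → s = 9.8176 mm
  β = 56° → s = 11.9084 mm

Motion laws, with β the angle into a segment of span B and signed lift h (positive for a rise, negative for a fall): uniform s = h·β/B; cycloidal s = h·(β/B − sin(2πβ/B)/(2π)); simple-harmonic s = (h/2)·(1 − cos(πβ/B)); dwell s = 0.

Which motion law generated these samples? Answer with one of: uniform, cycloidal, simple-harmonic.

candidates at β/B = r: uniform s = h·r (linear in β); cycloidal s = h·(r − sin(2πr)/(2π)); simple-harmonic s = (h/2)(1 − cos(πr))
β=16°: printed 1.4324 | uniform 3.0000, cycloidal 0.7295, simple-harmonic 1.4324
β=20°: printed 2.1967 | uniform 3.7500, cycloidal 1.3627, simple-harmonic 2.1967
β=24°: printed 3.0916 | uniform 4.5000, cycloidal 2.2295, simple-harmonic 3.0916
β=48°: printed 9.8176 | uniform 9.0000, cycloidal 10.4032, simple-harmonic 9.8176
β=56°: printed 11.9084 | uniform 10.5000, cycloidal 12.7705, simple-harmonic 11.9084
only one law matches every sample → simple-harmonic

simple-harmonic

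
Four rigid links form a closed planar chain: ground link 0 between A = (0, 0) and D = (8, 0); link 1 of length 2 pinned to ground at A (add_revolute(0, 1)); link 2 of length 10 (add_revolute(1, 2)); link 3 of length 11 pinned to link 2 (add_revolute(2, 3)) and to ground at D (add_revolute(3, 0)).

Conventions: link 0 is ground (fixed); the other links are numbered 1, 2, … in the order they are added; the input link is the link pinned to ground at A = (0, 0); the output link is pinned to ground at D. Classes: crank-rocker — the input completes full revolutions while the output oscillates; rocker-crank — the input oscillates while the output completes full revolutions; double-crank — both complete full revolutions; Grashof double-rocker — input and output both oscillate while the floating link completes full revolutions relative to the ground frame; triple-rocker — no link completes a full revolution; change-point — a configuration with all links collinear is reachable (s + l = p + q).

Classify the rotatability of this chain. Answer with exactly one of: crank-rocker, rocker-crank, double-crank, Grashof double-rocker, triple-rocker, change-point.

lengths: ground=8, input=2, coupler=10, output=11
sorted: s=2 (shortest), l=11 (longest), p+q=18
s + l = 13 vs p + q = 18
s + l < p + q (Grashof) with shortest = input link → crank-rocker

crank-rocker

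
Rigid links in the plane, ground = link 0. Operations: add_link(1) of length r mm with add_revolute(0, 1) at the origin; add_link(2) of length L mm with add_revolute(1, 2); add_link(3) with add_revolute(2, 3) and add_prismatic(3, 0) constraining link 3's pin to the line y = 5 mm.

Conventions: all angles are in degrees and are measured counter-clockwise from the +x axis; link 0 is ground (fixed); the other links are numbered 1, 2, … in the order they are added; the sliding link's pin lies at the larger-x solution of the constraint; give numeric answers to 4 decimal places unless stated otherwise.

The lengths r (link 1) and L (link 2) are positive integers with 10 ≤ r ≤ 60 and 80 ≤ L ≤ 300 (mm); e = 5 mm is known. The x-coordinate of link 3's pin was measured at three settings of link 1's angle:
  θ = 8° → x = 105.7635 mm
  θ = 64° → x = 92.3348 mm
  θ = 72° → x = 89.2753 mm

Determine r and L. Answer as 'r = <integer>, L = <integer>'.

constraint per measurement: (x − r cos θ)² + (r sin θ − e)² = L²
subtracting the θ₁ and θ₂ equations cancels the r² and L² terms:
r = (x₁² − x₂²) / (2[(x₁cos θ₁ + e sin θ₁) − (x₂cos θ₂ + e sin θ₂)]) = 22.0000 → r = 22
L² = (x₁ − r cos θ₁)² + (r sin θ₁ − e)² = 7055.9943 → L = 84.0000 → L = 84
check at θ₃=72°: x = 89.2753 (printed 89.2753) ✓

r = 22, L = 84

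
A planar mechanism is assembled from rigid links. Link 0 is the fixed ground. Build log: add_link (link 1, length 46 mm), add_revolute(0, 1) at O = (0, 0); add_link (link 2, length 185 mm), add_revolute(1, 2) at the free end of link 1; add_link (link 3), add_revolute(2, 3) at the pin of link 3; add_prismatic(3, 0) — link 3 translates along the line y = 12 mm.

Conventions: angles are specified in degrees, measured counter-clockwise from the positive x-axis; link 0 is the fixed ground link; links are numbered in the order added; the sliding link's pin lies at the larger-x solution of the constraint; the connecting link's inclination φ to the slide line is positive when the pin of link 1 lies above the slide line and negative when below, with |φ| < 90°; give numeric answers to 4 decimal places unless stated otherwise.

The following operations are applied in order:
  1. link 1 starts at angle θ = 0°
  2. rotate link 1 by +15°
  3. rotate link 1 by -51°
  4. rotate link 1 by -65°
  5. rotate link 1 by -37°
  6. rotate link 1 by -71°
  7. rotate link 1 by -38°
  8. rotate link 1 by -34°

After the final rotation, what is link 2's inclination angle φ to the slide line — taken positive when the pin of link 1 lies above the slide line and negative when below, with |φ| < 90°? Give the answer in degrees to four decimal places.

geometry: r = 46 mm, L = 185 mm, e = 12 mm; θ starts at 0°
rotate link 1 by +15°: θ ← 0° +15° = 15°
rotate link 1 by -51°: θ ← 15° -51° = -36°
rotate link 1 by -65°: θ ← -36° -65° = -101°
rotate link 1 by -37°: θ ← -101° -37° = -138°
rotate link 1 by -71°: θ ← -138° -71° = -209°
rotate link 1 by -38°: θ ← -209° -38° = -247°
rotate link 1 by -34°: θ ← -247° -34° = -281°
h = r sin θ − e = 45.154850 − 12 = 33.154850
sin φ = h / L = 33.154850 / 185 = 0.17921541
φ = arcsin(0.17921541) = 10.324063°

10.3241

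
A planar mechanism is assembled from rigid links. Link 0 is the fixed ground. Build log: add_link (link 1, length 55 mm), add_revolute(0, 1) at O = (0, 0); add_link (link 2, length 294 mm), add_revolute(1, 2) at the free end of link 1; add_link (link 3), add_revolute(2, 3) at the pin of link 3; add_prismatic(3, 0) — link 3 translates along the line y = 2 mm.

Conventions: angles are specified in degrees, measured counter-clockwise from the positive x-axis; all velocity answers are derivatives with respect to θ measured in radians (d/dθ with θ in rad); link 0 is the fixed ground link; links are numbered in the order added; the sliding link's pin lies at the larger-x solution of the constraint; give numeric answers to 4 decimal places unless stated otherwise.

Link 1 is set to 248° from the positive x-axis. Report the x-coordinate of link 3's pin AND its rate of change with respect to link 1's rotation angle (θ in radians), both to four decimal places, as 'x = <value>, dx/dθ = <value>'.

geometry: r = 55 mm, L = 294 mm, e = 2 mm
crank pin P = (r cos θ, r sin θ) = (-20.603363, -50.995112)
h = r sin θ − e = -50.995112 − 2 = -52.995112
x = r cos θ + √(L² − h²) = -20.603363 + 289.184229 = 268.580866
dx/dθ = −r sin θ − h·r cos θ/√(L² − h²) (θ in radians; h = -52.995112) = 47.219396

x = 268.5809, dx/dθ = 47.2194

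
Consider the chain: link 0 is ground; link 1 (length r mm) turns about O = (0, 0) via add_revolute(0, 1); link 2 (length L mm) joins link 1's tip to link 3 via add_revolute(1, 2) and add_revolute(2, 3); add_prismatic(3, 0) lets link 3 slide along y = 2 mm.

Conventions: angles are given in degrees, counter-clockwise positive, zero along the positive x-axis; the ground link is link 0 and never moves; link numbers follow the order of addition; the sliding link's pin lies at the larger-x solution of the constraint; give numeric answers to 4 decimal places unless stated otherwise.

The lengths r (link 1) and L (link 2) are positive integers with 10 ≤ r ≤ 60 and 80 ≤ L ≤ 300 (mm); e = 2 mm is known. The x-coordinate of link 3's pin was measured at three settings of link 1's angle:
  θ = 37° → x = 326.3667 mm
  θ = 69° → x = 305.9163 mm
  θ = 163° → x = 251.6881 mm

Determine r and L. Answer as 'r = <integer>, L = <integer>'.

constraint per measurement: (x − r cos θ)² + (r sin θ − e)² = L²
subtracting the θ₁ and θ₂ equations cancels the r² and L² terms:
r = (x₁² − x₂²) / (2[(x₁cos θ₁ + e sin θ₁) − (x₂cos θ₂ + e sin θ₂)]) = 43.0000 → r = 43
L² = (x₁ − r cos θ₁)² + (r sin θ₁ − e)² = 85848.9796 → L = 293.0000 → L = 293
check at θ₃=163°: x = 251.6881 (printed 251.6881) ✓

r = 43, L = 293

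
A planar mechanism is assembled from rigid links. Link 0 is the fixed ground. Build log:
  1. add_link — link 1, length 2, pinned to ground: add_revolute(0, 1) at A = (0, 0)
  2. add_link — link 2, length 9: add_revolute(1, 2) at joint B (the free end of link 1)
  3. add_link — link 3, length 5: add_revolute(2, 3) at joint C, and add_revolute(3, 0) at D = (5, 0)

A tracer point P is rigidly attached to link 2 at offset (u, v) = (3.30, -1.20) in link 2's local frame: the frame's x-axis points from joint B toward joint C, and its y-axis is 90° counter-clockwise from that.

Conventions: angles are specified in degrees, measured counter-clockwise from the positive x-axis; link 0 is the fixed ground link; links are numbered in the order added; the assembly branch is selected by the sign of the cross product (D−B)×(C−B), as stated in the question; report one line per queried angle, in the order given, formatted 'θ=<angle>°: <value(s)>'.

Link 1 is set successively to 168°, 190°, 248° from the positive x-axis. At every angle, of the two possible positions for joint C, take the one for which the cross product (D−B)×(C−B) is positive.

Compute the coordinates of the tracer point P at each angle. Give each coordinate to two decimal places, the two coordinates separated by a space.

A=(0,0), D=(5.00,0)
θ=168°: B = A + 2.00·(cos168°, sin168°) = (-1.9563, 0.4158)
θ=168°: |BD| = 6.9687
θ=168°: circle(B,9.00) ∩ circle(D,5.00): a=7.5023, h=4.9714
θ=168°:   candidates: C₊=(5.8293,4.9307) cross=34.645; C₋=(5.2360,-4.9944) cross=-34.645
θ=168°:   branch + wants cross > 0 → take C=(5.8293,4.9307) (cross=34.645)
θ=168°: ex = (C−B)/|BC| = (0.8651,0.5017); ey = (-0.5017,0.8651)
θ=168°: P = B + 3.30·ex + -1.20·ey = (1.5004,1.0332)
θ=190°: B = A + 2.00·(cos190°, sin190°) = (-1.9696, -0.3473)
θ=190°: |BD| = 6.9783
θ=190°: circle(B,9.00) ∩ circle(D,5.00): a=7.5016, h=4.9725
θ=190°:   candidates: C₊=(5.2752,4.9924) cross=34.700; C₋=(5.7702,-4.9403) cross=-34.700
θ=190°:   branch + wants cross > 0 → take C=(5.2752,4.9924) (cross=34.700)
θ=190°: ex = (C−B)/|BC| = (0.8050,0.5933); ey = (-0.5933,0.8050)
θ=190°: P = B + 3.30·ex + -1.20·ey = (1.3988,0.6446)
θ=248°: B = A + 2.00·(cos248°, sin248°) = (-0.7492, -1.8544)
θ=248°: |BD| = 6.0409
θ=248°: circle(B,9.00) ∩ circle(D,5.00): a=7.6555, h=4.7321
θ=248°:   candidates: C₊=(5.0841,4.9993) cross=28.586; C₋=(7.9893,-4.0080) cross=-28.586
θ=248°:   branch + wants cross > 0 → take C=(5.0841,4.9993) (cross=28.586)
θ=248°: ex = (C−B)/|BC| = (0.6481,0.7615); ey = (-0.7615,0.6481)
θ=248°: P = B + 3.30·ex + -1.20·ey = (2.3035,-0.1191)

θ=168°: 1.50 1.03
θ=190°: 1.40 0.64
θ=248°: 2.30 -0.12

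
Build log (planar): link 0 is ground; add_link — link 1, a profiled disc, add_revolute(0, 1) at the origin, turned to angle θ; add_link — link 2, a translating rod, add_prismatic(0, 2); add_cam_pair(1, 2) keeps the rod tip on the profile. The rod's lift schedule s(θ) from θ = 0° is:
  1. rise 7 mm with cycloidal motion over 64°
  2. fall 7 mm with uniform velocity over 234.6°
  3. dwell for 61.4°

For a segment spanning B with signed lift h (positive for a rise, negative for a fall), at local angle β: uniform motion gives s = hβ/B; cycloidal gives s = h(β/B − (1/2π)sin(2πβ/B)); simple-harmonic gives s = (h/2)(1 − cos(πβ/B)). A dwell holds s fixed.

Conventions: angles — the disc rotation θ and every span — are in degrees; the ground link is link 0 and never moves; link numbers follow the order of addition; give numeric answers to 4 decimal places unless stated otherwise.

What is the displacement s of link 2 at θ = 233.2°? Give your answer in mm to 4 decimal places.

seg 1 [0°–64°] cycloidal, h=7: full span → s += 7 → s = 7.0000
seg 2 [64°–298.6°] uniform, h=-7: θ=233.2° here. β=169.2, B=234.6. -7·169.2/234.6 = -5.0486 → s = 1.9514

1.9514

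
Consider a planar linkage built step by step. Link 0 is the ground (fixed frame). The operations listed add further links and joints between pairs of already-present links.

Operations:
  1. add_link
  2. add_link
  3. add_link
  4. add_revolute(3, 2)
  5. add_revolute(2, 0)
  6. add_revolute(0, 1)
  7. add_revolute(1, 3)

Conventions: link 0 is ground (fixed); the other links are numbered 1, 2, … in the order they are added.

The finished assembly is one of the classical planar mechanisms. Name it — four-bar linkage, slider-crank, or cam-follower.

links: 4 (incl. ground); joints: 4 revolute, 0 prismatic, 0 higher (cam) pair, forming one closed loop
4 links in a single 4R loop → four-bar linkage

four-bar linkage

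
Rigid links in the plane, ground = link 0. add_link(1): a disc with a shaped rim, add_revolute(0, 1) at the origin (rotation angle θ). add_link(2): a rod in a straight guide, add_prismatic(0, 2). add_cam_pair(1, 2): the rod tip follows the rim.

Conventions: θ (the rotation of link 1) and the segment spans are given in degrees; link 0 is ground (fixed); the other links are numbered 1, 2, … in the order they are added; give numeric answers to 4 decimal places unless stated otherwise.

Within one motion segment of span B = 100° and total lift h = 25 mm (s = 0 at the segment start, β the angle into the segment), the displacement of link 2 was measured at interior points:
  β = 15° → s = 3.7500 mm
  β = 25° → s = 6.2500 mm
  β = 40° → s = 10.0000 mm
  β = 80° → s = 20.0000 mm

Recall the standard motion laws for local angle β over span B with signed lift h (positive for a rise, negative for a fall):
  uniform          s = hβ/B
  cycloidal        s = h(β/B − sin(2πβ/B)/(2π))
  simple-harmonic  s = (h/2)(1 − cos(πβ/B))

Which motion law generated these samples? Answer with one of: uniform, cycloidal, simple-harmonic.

candidates at β/B = r: uniform s = h·r (linear in β); cycloidal s = h·(r − sin(2πr)/(2π)); simple-harmonic s = (h/2)(1 − cos(πr))
β=15°: printed 3.7500 | uniform 3.7500, cycloidal 0.5310, simple-harmonic 1.3624
β=25°: printed 6.2500 | uniform 6.2500, cycloidal 2.2711, simple-harmonic 3.6612
β=40°: printed 10.0000 | uniform 10.0000, cycloidal 7.6613, simple-harmonic 8.6373
β=80°: printed 20.0000 | uniform 20.0000, cycloidal 23.7841, simple-harmonic 22.6127
only one law matches every sample → uniform

uniform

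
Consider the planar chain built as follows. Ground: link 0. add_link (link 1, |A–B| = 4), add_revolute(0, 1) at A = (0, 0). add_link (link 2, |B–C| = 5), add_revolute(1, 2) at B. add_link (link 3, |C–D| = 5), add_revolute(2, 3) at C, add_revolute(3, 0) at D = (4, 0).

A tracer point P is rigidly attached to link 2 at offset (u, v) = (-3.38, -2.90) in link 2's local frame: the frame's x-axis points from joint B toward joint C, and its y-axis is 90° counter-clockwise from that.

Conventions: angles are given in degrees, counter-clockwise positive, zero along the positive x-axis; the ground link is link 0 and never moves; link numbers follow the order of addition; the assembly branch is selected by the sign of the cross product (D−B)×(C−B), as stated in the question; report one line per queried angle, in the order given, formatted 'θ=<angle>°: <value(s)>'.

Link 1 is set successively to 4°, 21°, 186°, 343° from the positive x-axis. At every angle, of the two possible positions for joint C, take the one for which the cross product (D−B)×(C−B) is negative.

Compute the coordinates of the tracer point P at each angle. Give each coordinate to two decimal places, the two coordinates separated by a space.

A=(0,0), D=(4.00,0)
θ=4°: B = A + 4.00·(cos4°, sin4°) = (3.9903, 0.2790)
θ=4°: |BD| = 0.2792
θ=4°: circle(B,5.00) ∩ circle(D,5.00): a=0.1396, h=4.9981
θ=4°:   candidates: C₊=(8.9901,0.3139) cross=1.395; C₋=(-0.9999,-0.0349) cross=-1.395
θ=4°:   branch - wants cross < 0 → take C=(-0.9999,-0.0349) (cross=-1.395)
θ=4°: ex = (C−B)/|BC| = (-0.9980,-0.0628); ey = (0.0628,-0.9980)
θ=4°: P = B + -3.38·ex + -2.90·ey = (7.1815,3.3855)
θ=21°: B = A + 4.00·(cos21°, sin21°) = (3.7343, 1.4335)
θ=21°: |BD| = 1.4579
θ=21°: circle(B,5.00) ∩ circle(D,5.00): a=0.7289, h=4.9466
θ=21°:   candidates: C₊=(8.7309,1.6182) cross=7.212; C₋=(-0.9966,-0.1847) cross=-7.212
θ=21°:   branch - wants cross < 0 → take C=(-0.9966,-0.1847) (cross=-7.212)
θ=21°: ex = (C−B)/|BC| = (-0.9462,-0.3236); ey = (0.3236,-0.9462)
θ=21°: P = B + -3.38·ex + -2.90·ey = (5.9939,5.2713)
θ=186°: B = A + 4.00·(cos186°, sin186°) = (-3.9781, -0.4181)
θ=186°: |BD| = 7.9890
θ=186°: circle(B,5.00) ∩ circle(D,5.00): a=3.9945, h=3.0073
θ=186°:   candidates: C₊=(-0.1464,2.7941) cross=24.025; C₋=(0.1683,-3.2122) cross=-24.025
θ=186°:   branch - wants cross < 0 → take C=(0.1683,-3.2122) (cross=-24.025)
θ=186°: ex = (C−B)/|BC| = (0.8293,-0.5588); ey = (0.5588,0.8293)
θ=186°: P = B + -3.38·ex + -2.90·ey = (-8.4017,-0.9342)
θ=343°: B = A + 4.00·(cos343°, sin343°) = (3.8252, -1.1695)
θ=343°: |BD| = 1.1825
θ=343°: circle(B,5.00) ∩ circle(D,5.00): a=0.5912, h=4.9649
θ=343°:   candidates: C₊=(-0.9978,0.1491) cross=5.871; C₋=(8.8230,-1.3186) cross=-5.871
θ=343°:   branch - wants cross < 0 → take C=(8.8230,-1.3186) (cross=-5.871)
θ=343°: ex = (C−B)/|BC| = (0.9996,-0.0298); ey = (0.0298,0.9996)
θ=343°: P = B + -3.38·ex + -2.90·ey = (0.3602,-3.9674)

θ=4°: 7.18 3.39
θ=21°: 5.99 5.27
θ=186°: -8.40 -0.93
θ=343°: 0.36 -3.97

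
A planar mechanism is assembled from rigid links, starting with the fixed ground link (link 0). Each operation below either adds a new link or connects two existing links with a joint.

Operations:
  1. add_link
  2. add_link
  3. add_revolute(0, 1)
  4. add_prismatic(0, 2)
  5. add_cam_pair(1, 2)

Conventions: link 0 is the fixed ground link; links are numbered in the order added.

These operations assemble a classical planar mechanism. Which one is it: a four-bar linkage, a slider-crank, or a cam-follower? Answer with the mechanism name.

links: 3 (incl. ground); joints: 1 revolute, 1 prismatic, 1 higher (cam) pair, forming one closed loop
3 links, revolute + prismatic + higher pair in one loop → cam-follower

cam-follower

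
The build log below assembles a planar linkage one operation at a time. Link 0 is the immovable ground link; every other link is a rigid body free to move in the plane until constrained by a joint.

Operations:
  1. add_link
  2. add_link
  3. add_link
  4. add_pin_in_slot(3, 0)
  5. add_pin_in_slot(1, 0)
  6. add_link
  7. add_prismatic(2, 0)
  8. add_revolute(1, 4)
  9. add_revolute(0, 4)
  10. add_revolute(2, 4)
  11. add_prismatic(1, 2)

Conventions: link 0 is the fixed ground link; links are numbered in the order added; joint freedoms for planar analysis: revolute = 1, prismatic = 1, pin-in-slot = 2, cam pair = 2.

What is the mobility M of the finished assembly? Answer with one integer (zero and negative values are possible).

L=1 J1=0 J2=0
add link → L=2 J1=0 J2=0
add link → L=3 J1=0 J2=0
add link → L=4 J1=0 J2=0
PS@3,0 dof=2 J2 → L=4 J1=0 J2=1
PS@1,0 dof=2 J2 → L=4 J1=0 J2=2
add link → L=5 J1=0 J2=2
P@2,0 dof=1 J1 → L=5 J1=1 J2=2
R@1,4 dof=1 J1 → L=5 J1=2 J2=2
R@0,4 dof=1 J1 → L=5 J1=3 J2=2
R@2,4 dof=1 J1 → L=5 J1=4 J2=2
P@1,2 dof=1 J1 → L=5 J1=5 J2=2
M=3(L−1)−2J1−J2=3·4−2·5−2=0

M = 0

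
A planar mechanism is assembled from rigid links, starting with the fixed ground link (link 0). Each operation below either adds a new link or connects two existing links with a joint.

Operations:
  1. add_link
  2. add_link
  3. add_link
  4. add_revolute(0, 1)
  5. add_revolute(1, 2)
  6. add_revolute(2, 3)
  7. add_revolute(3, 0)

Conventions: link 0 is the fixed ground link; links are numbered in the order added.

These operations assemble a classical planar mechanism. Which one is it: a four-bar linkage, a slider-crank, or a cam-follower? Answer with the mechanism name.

links: 4 (incl. ground); joints: 4 revolute, 0 prismatic, 0 higher (cam) pair, forming one closed loop
4 links in a single 4R loop → four-bar linkage

four-bar linkage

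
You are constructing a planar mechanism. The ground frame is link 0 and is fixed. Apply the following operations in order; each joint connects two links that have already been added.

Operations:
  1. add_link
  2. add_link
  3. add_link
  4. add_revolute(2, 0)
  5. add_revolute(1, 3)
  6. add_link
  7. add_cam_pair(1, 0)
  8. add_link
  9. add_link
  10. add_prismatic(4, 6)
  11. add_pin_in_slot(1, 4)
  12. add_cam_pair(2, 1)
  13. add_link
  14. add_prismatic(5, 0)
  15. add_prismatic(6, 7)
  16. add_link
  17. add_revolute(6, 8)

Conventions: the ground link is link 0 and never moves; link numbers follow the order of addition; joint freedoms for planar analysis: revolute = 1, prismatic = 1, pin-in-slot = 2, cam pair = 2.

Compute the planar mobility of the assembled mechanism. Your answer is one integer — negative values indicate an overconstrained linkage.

ground; <1,0,0>
#1 <2,0,0>
#2 <3,0,0>
#3 <4,0,0>
R:2↔0 J1 <4,1,0>
R:1↔3 J1 <4,2,0>
#4 <5,2,0>
C:1↔0 J2 <5,2,1>
#5 <6,2,1>
#6 <7,2,1>
P:4↔6 J1 <7,3,1>
PS:1↔4 J2 <7,3,2>
C:2↔1 J2 <7,3,3>
#7 <8,3,3>
P:5↔0 J1 <8,4,3>
P:6↔7 J1 <8,5,3>
#8 <9,5,3>
R:6↔8 J1 <9,6,3>
3×8 − 2×6 − 1×3 = 9

M = 9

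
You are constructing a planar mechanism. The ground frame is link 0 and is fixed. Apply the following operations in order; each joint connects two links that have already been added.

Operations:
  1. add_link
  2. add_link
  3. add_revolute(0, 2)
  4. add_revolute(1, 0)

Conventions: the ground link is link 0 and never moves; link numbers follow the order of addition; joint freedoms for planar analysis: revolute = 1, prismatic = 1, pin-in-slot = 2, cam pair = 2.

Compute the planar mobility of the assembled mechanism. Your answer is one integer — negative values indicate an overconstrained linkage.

(L,J1,J2)=(1,0,0); link0 fixed
link1: (2,0,0)
link2: (3,0,0)
R 0-2 [J1]: (3,1,0)
R 1-0 [J1]: (3,2,0)
Grübler: 3·2 − 2·2 − 0 = 2

M = 2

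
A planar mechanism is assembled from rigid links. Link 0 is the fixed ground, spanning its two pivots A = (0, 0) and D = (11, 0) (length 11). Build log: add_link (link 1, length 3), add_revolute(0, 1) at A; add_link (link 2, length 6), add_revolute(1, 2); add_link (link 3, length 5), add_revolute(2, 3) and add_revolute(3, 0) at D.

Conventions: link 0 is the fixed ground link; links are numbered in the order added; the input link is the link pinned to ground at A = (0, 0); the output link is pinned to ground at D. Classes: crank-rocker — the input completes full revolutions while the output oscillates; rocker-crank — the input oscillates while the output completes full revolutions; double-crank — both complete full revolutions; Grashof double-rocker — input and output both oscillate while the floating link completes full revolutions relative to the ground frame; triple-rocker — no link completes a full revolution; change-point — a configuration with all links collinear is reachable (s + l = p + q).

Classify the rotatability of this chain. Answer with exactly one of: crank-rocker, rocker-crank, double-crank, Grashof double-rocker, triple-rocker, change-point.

lengths: ground=11, input=3, coupler=6, output=5
sorted: s=3 (shortest), l=11 (longest), p+q=11
s + l = 14 vs p + q = 11
s + l > p + q → non-Grashof → no link fully rotates → triple-rocker

triple-rocker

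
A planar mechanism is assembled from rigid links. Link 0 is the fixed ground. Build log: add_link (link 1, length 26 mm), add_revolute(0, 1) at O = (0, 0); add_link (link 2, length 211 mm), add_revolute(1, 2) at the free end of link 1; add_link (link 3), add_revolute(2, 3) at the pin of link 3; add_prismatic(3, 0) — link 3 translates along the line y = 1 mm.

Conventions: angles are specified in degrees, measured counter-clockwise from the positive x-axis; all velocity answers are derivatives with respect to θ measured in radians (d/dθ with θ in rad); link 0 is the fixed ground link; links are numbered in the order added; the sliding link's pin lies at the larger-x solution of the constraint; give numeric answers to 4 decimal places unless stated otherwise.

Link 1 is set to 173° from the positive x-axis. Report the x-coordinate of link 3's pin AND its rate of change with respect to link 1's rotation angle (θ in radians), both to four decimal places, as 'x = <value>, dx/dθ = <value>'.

geometry: r = 26 mm, L = 211 mm, e = 1 mm
crank pin P = (r cos θ, r sin θ) = (-25.806200, 3.168603)
h = r sin θ − e = 3.168603 − 1 = 2.168603
x = r cos θ + √(L² − h²) = -25.806200 + 210.988856 = 185.182656
dx/dθ = −r sin θ − h·r cos θ/√(L² − h²) (θ in radians; h = 2.168603) = -2.903360

x = 185.1827, dx/dθ = -2.9034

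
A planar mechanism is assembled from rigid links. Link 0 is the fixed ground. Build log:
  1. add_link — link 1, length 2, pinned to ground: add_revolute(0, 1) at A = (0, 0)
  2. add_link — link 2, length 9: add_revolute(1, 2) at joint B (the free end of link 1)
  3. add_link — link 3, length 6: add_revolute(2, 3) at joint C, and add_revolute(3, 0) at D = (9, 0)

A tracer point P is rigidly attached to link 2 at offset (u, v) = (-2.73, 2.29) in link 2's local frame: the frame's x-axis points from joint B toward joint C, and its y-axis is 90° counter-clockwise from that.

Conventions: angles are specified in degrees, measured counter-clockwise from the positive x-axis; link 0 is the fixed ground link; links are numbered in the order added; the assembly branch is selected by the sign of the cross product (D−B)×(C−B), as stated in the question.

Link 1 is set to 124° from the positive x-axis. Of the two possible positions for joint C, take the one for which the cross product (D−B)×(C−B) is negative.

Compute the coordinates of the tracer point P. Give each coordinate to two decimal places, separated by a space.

A=(0,0), D=(9.00,0)
B = A + 2.00·(cos124°, sin124°) = (-1.1184, 1.6581)
|BD| = 10.2533
circle(B,9.00) ∩ circle(D,6.00): a=7.3211, h=5.2347
  candidates: C₊=(6.9528,5.6400) cross=53.673; C₋=(5.2598,-4.6916) cross=-53.673
  branch - wants cross < 0 → take C=(5.2598,-4.6916) (cross=-53.673)
ex = (C−B)/|BC| = (0.7087,-0.7055); ey = (0.7055,0.7087)
P = B + -2.73·ex + 2.29·ey = (-1.4375,5.2070)

-1.44 5.21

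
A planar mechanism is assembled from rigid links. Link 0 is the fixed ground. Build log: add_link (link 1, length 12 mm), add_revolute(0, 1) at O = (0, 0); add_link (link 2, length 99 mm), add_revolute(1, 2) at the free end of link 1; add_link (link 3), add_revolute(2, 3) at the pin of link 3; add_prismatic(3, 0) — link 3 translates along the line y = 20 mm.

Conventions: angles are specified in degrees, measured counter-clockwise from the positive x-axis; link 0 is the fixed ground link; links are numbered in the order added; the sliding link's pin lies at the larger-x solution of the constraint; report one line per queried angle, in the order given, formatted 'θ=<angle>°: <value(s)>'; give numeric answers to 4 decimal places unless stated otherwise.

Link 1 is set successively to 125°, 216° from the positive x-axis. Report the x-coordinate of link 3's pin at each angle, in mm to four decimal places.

geometry: r = 12 mm, L = 99 mm, e = 20 mm
θ=125°: crank pin P = (r cos θ, r sin θ) = (-6.882917, 9.829825)
θ=125°: h = r sin θ − e = 9.829825 − 20 = -10.170175
θ=125°: x = r cos θ + √(L² − h²) = -6.882917 + 98.476228 = 91.593311
θ=216°: crank pin P = (r cos θ, r sin θ) = (-9.708204, -7.053423)
θ=216°: h = r sin θ − e = -7.053423 − 20 = -27.053423
θ=216°: x = r cos θ + √(L² − h²) = -9.708204 + 95.231887 = 85.523683

θ=125°: 91.5933
θ=216°: 85.5237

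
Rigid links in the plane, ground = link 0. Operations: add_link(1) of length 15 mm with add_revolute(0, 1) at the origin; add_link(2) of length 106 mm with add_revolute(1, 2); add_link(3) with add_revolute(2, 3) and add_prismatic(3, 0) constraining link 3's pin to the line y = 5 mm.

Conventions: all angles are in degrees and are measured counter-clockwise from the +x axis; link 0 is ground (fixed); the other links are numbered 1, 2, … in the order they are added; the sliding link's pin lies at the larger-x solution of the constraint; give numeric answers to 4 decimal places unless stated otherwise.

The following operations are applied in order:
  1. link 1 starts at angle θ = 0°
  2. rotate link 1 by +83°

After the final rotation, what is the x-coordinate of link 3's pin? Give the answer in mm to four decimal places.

geometry: r = 15 mm, L = 106 mm, e = 5 mm; θ starts at 0°
rotate link 1 by +83°: θ ← 0° +83° = 83°
crank pin P = (r cos θ, r sin θ) = (1.828040, 14.888192)
h = r sin θ − e = 14.888192 − 5 = 9.888192
x = r cos θ + √(L² − h²) = 1.828040 + 105.537783 = 107.365823

107.3658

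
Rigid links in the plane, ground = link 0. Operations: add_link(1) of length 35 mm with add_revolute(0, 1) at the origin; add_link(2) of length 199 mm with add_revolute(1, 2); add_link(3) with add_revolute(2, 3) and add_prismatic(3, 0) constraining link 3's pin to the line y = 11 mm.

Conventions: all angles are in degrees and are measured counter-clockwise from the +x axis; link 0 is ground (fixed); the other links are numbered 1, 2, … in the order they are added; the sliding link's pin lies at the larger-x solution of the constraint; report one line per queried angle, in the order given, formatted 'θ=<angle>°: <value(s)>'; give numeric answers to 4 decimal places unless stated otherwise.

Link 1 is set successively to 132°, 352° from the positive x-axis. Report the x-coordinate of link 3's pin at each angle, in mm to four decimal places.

geometry: r = 35 mm, L = 199 mm, e = 11 mm
θ=132°: crank pin P = (r cos θ, r sin θ) = (-23.419571, 26.010069)
θ=132°: h = r sin θ − e = 26.010069 − 11 = 15.010069
θ=132°: x = r cos θ + √(L² − h²) = -23.419571 + 198.433107 = 175.013535
θ=352°: crank pin P = (r cos θ, r sin θ) = (34.659382, -4.871059)
θ=352°: h = r sin θ − e = -4.871059 − 11 = -15.871059
θ=352°: x = r cos θ + √(L² − h²) = 34.659382 + 198.366100 = 233.025482

θ=132°: 175.0135
θ=352°: 233.0255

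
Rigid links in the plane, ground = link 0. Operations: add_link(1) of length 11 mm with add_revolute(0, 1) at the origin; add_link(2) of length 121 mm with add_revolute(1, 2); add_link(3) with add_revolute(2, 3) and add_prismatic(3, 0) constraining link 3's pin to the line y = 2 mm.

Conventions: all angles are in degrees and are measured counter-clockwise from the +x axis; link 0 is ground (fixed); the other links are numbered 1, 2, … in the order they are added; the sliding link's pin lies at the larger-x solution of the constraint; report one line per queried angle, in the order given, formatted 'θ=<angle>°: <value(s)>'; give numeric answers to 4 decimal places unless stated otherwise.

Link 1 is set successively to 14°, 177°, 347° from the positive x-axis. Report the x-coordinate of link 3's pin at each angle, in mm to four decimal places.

geometry: r = 11 mm, L = 121 mm, e = 2 mm
θ=14°: crank pin P = (r cos θ, r sin θ) = (10.673253, 2.661141)
θ=14°: h = r sin θ − e = 2.661141 − 2 = 0.661141
θ=14°: x = r cos θ + √(L² − h²) = 10.673253 + 120.998194 = 131.671447
θ=177°: crank pin P = (r cos θ, r sin θ) = (-10.984925, 0.575696)
θ=177°: h = r sin θ − e = 0.575696 − 2 = -1.424304
θ=177°: x = r cos θ + √(L² − h²) = -10.984925 + 120.991617 = 110.006692
θ=347°: crank pin P = (r cos θ, r sin θ) = (10.718071, -2.474462)
θ=347°: h = r sin θ − e = -2.474462 − 2 = -4.474462
θ=347°: x = r cos θ + √(L² − h²) = 10.718071 + 120.917241 = 131.635312

θ=14°: 131.6714
θ=177°: 110.0067
θ=347°: 131.6353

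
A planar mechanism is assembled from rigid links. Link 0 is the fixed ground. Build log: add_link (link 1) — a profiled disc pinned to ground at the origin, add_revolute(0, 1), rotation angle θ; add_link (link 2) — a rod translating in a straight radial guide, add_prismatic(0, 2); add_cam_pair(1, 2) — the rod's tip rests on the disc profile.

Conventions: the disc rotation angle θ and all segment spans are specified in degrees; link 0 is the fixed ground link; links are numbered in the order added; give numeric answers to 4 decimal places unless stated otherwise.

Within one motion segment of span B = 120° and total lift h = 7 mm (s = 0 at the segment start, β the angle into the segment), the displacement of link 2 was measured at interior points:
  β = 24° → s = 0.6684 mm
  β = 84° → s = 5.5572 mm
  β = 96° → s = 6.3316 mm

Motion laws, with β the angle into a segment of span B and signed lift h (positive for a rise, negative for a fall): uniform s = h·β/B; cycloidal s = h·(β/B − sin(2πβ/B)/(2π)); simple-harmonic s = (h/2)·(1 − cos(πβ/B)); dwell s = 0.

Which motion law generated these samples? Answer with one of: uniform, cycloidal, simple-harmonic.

candidates at β/B = r: uniform s = h·r (linear in β); cycloidal s = h·(r − sin(2πr)/(2π)); simple-harmonic s = (h/2)(1 − cos(πr))
β=24°: printed 0.6684 | uniform 1.4000, cycloidal 0.3404, simple-harmonic 0.6684
β=84°: printed 5.5572 | uniform 4.9000, cycloidal 5.9596, simple-harmonic 5.5572
β=96°: printed 6.3316 | uniform 5.6000, cycloidal 6.6596, simple-harmonic 6.3316
only one law matches every sample → simple-harmonic

simple-harmonic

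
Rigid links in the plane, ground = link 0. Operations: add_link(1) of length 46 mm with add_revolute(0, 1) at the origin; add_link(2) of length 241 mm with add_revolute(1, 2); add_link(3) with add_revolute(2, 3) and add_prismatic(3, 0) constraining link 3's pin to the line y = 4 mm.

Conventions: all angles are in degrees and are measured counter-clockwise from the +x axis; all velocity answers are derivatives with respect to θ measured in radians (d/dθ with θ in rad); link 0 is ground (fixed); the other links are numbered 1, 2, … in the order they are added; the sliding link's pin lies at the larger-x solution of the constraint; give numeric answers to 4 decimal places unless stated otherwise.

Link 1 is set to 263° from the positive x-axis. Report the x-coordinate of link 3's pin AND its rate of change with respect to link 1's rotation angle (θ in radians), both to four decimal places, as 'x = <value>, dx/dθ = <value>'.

geometry: r = 46 mm, L = 241 mm, e = 4 mm
crank pin P = (r cos θ, r sin θ) = (-5.605990, -45.657123)
h = r sin θ − e = -45.657123 − 4 = -49.657123
x = r cos θ + √(L² − h²) = -5.605990 + 235.828688 = 230.222698
dx/dθ = −r sin θ − h·r cos θ/√(L² − h²) (θ in radians; h = -49.657123) = 44.476701

x = 230.2227, dx/dθ = 44.4767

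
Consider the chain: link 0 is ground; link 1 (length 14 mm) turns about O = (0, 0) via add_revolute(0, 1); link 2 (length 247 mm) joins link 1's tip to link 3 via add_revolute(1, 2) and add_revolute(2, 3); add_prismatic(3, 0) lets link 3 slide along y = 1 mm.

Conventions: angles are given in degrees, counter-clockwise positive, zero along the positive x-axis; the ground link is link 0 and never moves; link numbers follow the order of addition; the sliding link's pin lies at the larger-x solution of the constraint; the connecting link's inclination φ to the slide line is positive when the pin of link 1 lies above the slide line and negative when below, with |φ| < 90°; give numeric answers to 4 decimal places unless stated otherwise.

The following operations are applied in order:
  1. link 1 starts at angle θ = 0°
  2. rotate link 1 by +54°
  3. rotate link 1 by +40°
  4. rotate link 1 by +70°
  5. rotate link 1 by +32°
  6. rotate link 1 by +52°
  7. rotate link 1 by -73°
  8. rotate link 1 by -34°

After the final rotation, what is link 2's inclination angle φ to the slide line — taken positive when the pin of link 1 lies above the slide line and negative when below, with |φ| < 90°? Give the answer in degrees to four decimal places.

geometry: r = 14 mm, L = 247 mm, e = 1 mm; θ starts at 0°
rotate link 1 by +54°: θ ← 0° +54° = 54°
rotate link 1 by +40°: θ ← 54° +40° = 94°
rotate link 1 by +70°: θ ← 94° +70° = 164°
rotate link 1 by +32°: θ ← 164° +32° = 196°
rotate link 1 by +52°: θ ← 196° +52° = 248°
rotate link 1 by -73°: θ ← 248° -73° = 175°
rotate link 1 by -34°: θ ← 175° -34° = 141°
h = r sin θ − e = 8.810485 − 1 = 7.810485
sin φ = h / L = 7.810485 / 247 = 0.03162140
φ = arcsin(0.03162140) = 1.812075°

1.8121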